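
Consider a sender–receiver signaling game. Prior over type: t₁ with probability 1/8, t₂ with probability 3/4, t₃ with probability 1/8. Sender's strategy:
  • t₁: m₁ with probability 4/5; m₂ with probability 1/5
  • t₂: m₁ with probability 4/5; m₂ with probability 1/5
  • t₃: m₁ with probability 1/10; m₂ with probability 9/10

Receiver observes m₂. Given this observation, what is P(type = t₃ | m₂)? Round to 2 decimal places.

0.39

Apply Bayes' rule using the sender's strategy as the likelihood.
P(m₂) = (1/8)·(1/5) + (3/4)·(1/5) + (1/8)·(9/10) = 23/80
P(t₃ | m₂) = ((1/8)·(9/10)) / (23/80) = (9/80) / (23/80) = 9/23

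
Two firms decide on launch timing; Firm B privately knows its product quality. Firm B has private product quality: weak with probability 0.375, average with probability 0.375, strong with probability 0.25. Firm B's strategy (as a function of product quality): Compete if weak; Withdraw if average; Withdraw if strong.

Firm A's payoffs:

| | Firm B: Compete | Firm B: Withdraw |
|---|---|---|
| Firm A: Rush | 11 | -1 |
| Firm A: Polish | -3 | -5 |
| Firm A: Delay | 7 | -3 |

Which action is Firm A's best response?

Rush

Compute Firm A's expected payoff for each action, taking the expectation over Firm B's type.
E[Rush] = 0.375·(11) + 0.375·(-1) + 0.25·(-1) = 3.5
E[Polish] = 0.375·(-3) + 0.375·(-5) + 0.25·(-5) = -4.25
E[Delay] = 0.375·(7) + 0.375·(-3) + 0.25·(-3) = 0.75
Best response: Rush (3.5 is the largest).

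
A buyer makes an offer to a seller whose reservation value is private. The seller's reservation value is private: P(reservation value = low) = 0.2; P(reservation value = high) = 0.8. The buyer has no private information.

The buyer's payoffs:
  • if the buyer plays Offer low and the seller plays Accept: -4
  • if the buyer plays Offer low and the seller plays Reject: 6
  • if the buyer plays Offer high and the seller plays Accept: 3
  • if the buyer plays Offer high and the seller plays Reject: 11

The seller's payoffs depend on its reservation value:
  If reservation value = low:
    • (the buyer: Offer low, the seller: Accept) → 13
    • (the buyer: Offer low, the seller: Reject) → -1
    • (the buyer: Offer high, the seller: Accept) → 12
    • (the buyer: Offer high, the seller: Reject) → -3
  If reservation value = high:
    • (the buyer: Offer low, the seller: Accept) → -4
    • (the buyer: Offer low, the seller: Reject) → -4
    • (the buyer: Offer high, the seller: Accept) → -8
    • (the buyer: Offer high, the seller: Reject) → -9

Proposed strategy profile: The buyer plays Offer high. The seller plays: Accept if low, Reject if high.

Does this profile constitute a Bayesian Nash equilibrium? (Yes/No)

A profile is a BNE iff every type of every player is best-responding given beliefs about the other side.
The buyer plays Offer high: E[Offer high] = 0.2·(3) + 0.8·(11) = 9.4; E[Offer low] = 4. Best-responding. ✓
The seller (reservation value low), facing Offer high: Accept gives 12, Reject gives -3. Proposed Accept is best. ✓
The seller (reservation value high), facing Offer high: Accept gives -8, Reject gives -9. Proposed Reject is not best — profitable deviation exists. ✗

No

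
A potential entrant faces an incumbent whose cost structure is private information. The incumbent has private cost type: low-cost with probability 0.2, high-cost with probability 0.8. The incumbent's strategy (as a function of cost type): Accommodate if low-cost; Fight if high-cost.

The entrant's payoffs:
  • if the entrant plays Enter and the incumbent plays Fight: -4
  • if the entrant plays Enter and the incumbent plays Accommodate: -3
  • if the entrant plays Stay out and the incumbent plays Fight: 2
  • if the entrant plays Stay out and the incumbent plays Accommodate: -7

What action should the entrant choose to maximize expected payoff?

E[Enter] = 0.2·(-3) + 0.8·(-4) = -3.8
E[Stay out] = 0.2·(-7) + 0.8·(2) = 0.2
Best response: Stay out (0.2 is the largest).

Stay out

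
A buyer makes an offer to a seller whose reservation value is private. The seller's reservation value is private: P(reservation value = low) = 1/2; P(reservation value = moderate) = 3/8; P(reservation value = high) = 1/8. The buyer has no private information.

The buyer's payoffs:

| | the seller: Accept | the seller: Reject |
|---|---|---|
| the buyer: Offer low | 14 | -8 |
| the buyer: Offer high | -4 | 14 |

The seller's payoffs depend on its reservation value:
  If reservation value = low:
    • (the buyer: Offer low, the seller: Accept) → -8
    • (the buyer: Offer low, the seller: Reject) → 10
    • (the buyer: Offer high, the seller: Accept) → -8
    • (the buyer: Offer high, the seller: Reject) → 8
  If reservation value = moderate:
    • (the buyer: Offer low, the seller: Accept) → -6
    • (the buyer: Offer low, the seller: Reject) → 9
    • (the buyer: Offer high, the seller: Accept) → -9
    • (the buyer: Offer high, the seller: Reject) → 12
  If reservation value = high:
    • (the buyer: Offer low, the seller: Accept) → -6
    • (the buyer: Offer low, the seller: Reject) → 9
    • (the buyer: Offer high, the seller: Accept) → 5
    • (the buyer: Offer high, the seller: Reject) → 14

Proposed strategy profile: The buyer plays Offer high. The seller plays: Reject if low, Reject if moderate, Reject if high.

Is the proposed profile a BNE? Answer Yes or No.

Yes

The buyer plays Offer high: E[Offer high] = 1/2·(14) + 3/8·(14) + 1/8·(14) = 14; E[Offer low] = -8. Best-responding. ✓
The seller (reservation value low), facing Offer high: Accept gives -8, Reject gives 8. Proposed Reject is best. ✓
The seller (reservation value moderate), facing Offer high: Accept gives -9, Reject gives 12. Proposed Reject is best. ✓
The seller (reservation value high), facing Offer high: Accept gives 5, Reject gives 14. Proposed Reject is best. ✓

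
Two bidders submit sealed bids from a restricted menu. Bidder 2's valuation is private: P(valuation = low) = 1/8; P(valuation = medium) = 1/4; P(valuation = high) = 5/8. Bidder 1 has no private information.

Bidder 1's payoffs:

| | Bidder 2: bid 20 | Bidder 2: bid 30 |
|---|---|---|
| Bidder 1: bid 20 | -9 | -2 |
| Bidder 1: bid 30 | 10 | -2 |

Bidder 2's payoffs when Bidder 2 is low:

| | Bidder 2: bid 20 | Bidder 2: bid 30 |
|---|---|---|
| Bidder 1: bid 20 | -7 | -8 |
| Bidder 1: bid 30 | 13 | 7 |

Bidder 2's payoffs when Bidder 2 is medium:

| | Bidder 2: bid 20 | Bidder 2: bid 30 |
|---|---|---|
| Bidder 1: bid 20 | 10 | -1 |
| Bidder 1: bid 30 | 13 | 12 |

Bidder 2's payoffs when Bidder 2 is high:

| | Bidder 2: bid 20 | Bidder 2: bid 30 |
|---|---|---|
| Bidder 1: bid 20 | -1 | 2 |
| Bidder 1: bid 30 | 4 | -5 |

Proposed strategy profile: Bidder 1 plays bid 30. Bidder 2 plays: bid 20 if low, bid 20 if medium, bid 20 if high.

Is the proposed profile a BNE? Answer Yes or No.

Bidder 1 plays bid 30: E[bid 30] = 1/8·(10) + 1/4·(10) + 5/8·(10) = 10; E[bid 20] = -9. Best-responding. ✓
Bidder 2 (valuation low), facing bid 30: bid 20 gives 13, bid 30 gives 7. Proposed bid 20 is best. ✓
Bidder 2 (valuation medium), facing bid 30: bid 20 gives 13, bid 30 gives 12. Proposed bid 20 is best. ✓
Bidder 2 (valuation high), facing bid 30: bid 20 gives 4, bid 30 gives -5. Proposed bid 20 is best. ✓

Yes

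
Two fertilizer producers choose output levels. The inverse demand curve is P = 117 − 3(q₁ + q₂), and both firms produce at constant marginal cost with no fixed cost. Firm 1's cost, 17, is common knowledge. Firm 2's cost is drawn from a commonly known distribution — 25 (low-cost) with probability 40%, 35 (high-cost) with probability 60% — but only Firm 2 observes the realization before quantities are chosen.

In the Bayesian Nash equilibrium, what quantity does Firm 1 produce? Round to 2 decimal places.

12.67

Type-c best response for Firm 2: q₂(c) = (117 − c)/6 − q₁/2.
Firm 1 maximizes expected profit; its first-order condition is 117 − 6q₁ − 3E[q₂] − 17 = 0.
Substituting E[q₂] and solving: E[c₂] = 31, so q₁ = (117 − 2·17 + 31)/9 = 12.6667.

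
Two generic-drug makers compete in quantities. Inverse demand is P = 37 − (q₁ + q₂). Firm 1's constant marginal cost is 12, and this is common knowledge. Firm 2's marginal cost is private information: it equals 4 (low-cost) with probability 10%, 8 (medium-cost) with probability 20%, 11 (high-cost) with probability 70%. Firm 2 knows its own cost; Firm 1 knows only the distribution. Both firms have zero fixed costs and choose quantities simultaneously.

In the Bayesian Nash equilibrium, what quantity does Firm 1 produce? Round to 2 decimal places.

7.57

Firm 2 with cost c maximizes (37 − (q₁+q₂) − c)·q₂, giving q₂(c) = (37 − c − q₁)/2.
E[c₂] = 0.1·4 + 0.2·8 + 0.7·11 = 9.7
Firm 1's FOC against E[q₂] yields q₁ = (37 − 2·12 + E[c₂])/3 = (37 − 24 + 9.7)/3 = 7.56667.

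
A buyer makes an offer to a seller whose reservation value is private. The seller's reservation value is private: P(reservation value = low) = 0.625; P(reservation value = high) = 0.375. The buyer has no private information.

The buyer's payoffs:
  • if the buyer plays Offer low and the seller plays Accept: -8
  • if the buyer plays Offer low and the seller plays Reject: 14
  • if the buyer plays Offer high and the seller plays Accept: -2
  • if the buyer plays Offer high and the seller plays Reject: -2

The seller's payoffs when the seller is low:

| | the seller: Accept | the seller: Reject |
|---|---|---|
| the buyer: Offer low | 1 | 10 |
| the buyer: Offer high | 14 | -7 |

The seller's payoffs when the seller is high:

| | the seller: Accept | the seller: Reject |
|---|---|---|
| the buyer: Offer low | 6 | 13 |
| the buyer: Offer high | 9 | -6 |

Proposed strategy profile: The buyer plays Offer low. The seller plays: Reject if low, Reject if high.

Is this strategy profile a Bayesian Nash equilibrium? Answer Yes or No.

A profile is a BNE iff every type of every player is best-responding given beliefs about the other side.
The buyer plays Offer low: E[Offer low] = 0.625·(14) + 0.375·(14) = 14; E[Offer high] = -2. Best-responding. ✓
The seller (reservation value low), facing Offer low: Accept gives 1, Reject gives 10. Proposed Reject is best. ✓
The seller (reservation value high), facing Offer low: Accept gives 6, Reject gives 13. Proposed Reject is best. ✓

Yes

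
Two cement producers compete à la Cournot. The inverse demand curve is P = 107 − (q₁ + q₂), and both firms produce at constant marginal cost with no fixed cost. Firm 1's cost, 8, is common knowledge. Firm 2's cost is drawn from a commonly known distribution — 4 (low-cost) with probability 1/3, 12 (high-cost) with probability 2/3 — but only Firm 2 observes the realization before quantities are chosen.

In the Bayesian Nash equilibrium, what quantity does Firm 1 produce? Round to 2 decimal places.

Type-c best response for Firm 2: q₂(c) = (107 − c)/2 − q₁/2.
Firm 1 maximizes expected profit; its first-order condition is 107 − 2q₁ − E[q₂] − 8 = 0.
Substituting E[q₂] and solving: E[c₂] = 9.33333, so q₁ = (107 − 2·8 + 9.33333)/3 = 33.4444.

33.44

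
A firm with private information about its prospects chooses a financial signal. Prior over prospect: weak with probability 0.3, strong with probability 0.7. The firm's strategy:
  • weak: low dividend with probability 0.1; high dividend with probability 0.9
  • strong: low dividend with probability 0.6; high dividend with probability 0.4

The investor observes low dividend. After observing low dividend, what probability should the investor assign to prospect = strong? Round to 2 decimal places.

Apply Bayes' rule using the sender's strategy as the likelihood.
P(low dividend) = 0.3·0.1 + 0.7·0.6 = 0.45
P(strong | low dividend) = (0.7·0.6) / 0.45 = 0.42 / 0.45 = 0.933333

0.93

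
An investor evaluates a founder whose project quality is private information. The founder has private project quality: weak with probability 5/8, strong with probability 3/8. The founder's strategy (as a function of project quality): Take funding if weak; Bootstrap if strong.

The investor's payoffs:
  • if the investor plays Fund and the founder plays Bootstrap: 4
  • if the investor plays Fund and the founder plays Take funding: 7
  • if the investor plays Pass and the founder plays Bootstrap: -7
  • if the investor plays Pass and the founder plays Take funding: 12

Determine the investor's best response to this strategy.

Compute the investor's expected payoff for each action, taking the expectation over the founder's type.
E[Fund] = 5/8·(7) + 3/8·(4) = 47/8
E[Pass] = 5/8·(12) + 3/8·(-7) = 39/8
Best response: Fund (47/8 is the largest).

Fund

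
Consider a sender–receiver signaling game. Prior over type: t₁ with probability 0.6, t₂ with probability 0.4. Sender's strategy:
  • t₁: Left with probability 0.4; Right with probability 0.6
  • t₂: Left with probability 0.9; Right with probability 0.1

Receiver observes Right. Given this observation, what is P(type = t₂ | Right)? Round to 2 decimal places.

0.10

P(Right) = 0.6·0.6 + 0.4·0.1 = 0.4
P(t₂ | Right) = (0.4·0.1) / 0.4 = 0.04 / 0.4 = 0.1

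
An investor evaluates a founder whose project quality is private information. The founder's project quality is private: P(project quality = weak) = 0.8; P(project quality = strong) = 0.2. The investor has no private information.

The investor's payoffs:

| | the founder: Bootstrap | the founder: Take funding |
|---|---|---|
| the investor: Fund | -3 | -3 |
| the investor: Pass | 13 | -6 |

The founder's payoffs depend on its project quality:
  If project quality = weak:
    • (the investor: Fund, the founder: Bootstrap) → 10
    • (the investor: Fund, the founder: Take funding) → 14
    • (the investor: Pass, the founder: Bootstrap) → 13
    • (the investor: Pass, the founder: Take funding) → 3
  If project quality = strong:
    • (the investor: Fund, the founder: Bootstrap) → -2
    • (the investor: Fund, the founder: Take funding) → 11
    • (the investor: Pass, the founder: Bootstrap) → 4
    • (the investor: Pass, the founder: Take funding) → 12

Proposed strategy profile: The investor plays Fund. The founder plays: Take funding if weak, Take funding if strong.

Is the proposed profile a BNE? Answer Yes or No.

Yes

A profile is a BNE iff every type of every player is best-responding given beliefs about the other side.
The investor plays Fund: E[Fund] = 0.8·(-3) + 0.2·(-3) = -3; E[Pass] = -6. Best-responding. ✓
The founder (project quality weak), facing Fund: Bootstrap gives 10, Take funding gives 14. Proposed Take funding is best. ✓
The founder (project quality strong), facing Fund: Bootstrap gives -2, Take funding gives 11. Proposed Take funding is best. ✓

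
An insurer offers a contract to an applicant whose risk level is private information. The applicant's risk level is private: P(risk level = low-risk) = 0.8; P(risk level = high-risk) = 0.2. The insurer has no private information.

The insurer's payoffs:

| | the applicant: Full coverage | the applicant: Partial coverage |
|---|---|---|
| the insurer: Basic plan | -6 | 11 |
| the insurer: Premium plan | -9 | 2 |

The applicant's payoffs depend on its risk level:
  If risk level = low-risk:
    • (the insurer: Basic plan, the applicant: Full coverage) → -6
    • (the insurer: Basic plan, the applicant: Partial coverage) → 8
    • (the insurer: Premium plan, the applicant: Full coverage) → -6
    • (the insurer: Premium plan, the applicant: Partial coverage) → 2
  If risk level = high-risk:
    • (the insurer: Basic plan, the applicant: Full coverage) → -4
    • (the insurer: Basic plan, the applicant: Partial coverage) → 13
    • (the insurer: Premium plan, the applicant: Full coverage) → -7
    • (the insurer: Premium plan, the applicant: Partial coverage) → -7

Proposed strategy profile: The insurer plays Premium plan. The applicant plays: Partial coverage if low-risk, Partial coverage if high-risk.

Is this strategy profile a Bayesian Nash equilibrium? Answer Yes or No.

No

The insurer plays Premium plan: E[Premium plan] = 0.8·(2) + 0.2·(2) = 2; E[Basic plan] = 11. Not best-responding. ✗
The applicant (risk level low-risk), facing Premium plan: Full coverage gives -6, Partial coverage gives 2. Proposed Partial coverage is best. ✓
The applicant (risk level high-risk), facing Premium plan: Full coverage gives -7, Partial coverage gives -7. Proposed Partial coverage is best. ✓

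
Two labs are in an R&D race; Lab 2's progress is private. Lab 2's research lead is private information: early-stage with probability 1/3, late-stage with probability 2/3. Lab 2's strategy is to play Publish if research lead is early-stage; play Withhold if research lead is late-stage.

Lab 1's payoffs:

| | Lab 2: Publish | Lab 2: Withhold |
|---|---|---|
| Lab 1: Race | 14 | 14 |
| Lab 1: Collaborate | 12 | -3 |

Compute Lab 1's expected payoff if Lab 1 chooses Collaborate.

E[Collaborate] = 1/3·12 + 2/3·(-3) = 4 + (-2) = 2

2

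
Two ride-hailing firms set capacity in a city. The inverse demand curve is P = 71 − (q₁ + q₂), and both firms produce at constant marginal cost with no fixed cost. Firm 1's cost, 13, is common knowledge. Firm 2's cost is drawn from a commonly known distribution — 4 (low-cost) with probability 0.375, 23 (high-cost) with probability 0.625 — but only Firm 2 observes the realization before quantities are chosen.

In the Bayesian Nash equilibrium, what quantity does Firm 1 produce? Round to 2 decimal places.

20.29

Type-c best response for Firm 2: q₂(c) = (71 − c)/2 − q₁/2.
Firm 1 maximizes expected profit; its first-order condition is 71 − 2q₁ − E[q₂] − 13 = 0.
Substituting E[q₂] and solving: E[c₂] = 15.875, so q₁ = (71 − 2·13 + 15.875)/3 = 20.2917.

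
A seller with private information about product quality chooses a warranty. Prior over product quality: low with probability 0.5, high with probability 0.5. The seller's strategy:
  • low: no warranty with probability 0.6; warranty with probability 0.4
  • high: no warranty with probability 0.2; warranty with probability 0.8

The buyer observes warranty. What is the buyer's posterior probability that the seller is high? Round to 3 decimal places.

0.667

Apply Bayes' rule using the sender's strategy as the likelihood.
P(warranty) = 0.5·0.4 + 0.5·0.8 = 0.6
P(high | warranty) = (0.5·0.8) / 0.6 = 0.4 / 0.6 = 0.666667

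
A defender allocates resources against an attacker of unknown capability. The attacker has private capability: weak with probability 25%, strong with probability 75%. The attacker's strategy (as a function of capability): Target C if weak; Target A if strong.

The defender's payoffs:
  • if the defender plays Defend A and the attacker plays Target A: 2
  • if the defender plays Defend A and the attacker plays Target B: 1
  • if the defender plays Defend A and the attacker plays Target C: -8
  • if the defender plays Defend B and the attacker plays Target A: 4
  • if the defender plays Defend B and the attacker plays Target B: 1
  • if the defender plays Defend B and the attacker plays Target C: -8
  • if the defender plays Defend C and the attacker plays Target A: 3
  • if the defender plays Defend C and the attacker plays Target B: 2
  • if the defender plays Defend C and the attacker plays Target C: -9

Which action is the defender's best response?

Defend B

Compute the defender's expected payoff for each action, taking the expectation over the attacker's type.
E[Defend A] = 0.25·(-8) + 0.75·(2) = -0.5
E[Defend B] = 0.25·(-8) + 0.75·(4) = 1
E[Defend C] = 0.25·(-9) + 0.75·(3) = 0
Best response: Defend B (1 is the largest).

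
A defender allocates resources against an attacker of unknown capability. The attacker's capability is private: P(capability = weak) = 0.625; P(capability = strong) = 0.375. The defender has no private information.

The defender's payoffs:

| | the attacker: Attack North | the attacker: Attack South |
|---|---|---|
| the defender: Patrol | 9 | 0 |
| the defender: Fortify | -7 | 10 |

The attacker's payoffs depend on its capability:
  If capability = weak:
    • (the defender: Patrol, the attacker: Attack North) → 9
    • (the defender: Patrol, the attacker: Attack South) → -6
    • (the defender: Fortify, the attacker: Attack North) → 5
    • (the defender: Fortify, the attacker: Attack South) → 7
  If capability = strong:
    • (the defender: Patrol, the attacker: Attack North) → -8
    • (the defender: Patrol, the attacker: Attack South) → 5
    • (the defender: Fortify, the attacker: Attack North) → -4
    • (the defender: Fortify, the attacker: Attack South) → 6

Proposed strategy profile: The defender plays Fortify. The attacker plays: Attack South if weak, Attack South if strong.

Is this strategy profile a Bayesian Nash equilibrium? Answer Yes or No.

A profile is a BNE iff every type of every player is best-responding given beliefs about the other side.
The defender plays Fortify: E[Fortify] = 0.625·(10) + 0.375·(10) = 10; E[Patrol] = 0. Best-responding. ✓
The attacker (capability weak), facing Fortify: Attack North gives 5, Attack South gives 7. Proposed Attack South is best. ✓
The attacker (capability strong), facing Fortify: Attack North gives -4, Attack South gives 6. Proposed Attack South is best. ✓

Yes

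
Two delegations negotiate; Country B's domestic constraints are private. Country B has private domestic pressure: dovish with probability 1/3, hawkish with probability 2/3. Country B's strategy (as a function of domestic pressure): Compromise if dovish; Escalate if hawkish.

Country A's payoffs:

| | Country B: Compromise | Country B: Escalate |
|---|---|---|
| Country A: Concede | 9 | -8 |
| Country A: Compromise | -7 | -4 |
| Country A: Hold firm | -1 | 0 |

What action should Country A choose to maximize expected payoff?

Hold firm

E[Concede] = 1/3·(9) + 2/3·(-8) = -7/3
E[Compromise] = 1/3·(-7) + 2/3·(-4) = -5
E[Hold firm] = 1/3·(-1) + 2/3·(0) = -1/3
Best response: Hold firm (-1/3 is the largest).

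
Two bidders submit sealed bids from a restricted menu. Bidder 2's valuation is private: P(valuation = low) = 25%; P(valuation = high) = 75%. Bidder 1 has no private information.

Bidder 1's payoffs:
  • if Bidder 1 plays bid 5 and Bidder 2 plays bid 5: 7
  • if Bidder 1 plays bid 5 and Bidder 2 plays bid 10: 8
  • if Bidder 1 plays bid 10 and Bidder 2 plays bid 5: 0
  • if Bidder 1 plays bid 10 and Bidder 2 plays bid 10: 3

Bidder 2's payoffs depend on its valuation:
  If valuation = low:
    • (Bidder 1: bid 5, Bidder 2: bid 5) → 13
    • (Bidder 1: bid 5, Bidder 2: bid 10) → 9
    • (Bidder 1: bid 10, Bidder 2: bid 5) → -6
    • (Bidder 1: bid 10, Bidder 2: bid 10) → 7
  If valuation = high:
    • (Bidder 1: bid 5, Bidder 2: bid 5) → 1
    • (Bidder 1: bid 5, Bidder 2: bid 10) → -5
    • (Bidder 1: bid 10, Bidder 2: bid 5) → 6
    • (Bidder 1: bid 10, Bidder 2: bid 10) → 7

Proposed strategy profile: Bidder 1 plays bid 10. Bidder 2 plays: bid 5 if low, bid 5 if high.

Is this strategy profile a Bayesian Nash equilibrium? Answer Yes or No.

Bidder 1 plays bid 10: E[bid 10] = 0.25·(0) + 0.75·(0) = 0; E[bid 5] = 7. Not best-responding. ✗
Bidder 2 (valuation low), facing bid 10: bid 5 gives -6, bid 10 gives 7. Proposed bid 5 is not best — profitable deviation exists. ✗
Bidder 2 (valuation high), facing bid 10: bid 5 gives 6, bid 10 gives 7. Proposed bid 5 is not best — profitable deviation exists. ✗

No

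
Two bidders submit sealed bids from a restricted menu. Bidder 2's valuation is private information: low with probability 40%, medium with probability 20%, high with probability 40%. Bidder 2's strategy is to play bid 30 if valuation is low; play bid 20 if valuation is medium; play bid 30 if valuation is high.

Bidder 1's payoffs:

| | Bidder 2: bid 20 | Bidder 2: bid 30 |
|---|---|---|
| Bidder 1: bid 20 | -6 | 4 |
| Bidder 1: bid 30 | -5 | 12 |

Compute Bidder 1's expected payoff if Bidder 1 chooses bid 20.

E[bid 20] = 0.4·4 + 0.2·(-6) + 0.4·4 = 1.6 + (-1.2) + 1.6 = 2

2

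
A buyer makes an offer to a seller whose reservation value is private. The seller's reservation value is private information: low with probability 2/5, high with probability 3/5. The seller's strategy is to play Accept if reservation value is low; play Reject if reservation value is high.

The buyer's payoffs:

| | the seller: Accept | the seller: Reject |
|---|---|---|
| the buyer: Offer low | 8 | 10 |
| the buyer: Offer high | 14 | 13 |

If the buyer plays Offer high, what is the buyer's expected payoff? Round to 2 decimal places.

E[Offer high] = 2/5·14 + 3/5·13 = 28/5 + 39/5 = 67/5

13.40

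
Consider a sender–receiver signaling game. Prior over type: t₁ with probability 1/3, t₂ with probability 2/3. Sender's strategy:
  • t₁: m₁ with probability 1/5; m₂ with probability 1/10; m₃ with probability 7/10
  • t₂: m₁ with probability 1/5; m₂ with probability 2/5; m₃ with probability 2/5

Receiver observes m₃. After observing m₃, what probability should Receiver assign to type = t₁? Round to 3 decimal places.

0.467

P(m₃) = (1/3)·(7/10) + (2/3)·(2/5) = 1/2
P(t₁ | m₃) = ((1/3)·(7/10)) / (1/2) = (7/30) / (1/2) = 7/15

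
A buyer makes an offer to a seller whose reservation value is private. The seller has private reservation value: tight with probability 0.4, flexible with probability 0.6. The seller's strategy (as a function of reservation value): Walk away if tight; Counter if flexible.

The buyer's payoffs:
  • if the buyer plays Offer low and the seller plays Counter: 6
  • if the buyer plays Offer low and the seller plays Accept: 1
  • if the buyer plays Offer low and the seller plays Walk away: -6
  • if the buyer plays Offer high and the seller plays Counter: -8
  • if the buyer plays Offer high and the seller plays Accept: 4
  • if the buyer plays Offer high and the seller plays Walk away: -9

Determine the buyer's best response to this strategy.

E[Offer low] = 0.4·(-6) + 0.6·(6) = 1.2
E[Offer high] = 0.4·(-9) + 0.6·(-8) = -8.4
Best response: Offer low (1.2 is the largest).

Offer low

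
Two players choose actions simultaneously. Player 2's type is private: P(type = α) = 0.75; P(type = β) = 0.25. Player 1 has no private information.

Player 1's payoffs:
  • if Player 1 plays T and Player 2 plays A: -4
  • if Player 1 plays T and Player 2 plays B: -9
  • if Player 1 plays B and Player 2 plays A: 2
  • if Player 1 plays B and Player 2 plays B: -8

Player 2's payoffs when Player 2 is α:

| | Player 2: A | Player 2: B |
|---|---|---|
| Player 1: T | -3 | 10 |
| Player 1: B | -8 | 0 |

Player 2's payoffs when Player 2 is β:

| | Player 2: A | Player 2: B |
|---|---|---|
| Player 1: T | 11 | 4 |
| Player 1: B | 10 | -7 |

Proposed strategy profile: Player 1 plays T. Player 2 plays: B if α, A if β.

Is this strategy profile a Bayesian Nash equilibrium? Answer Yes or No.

No

A profile is a BNE iff every type of every player is best-responding given beliefs about the other side.
Player 1 plays T: E[T] = 0.75·(-9) + 0.25·(-4) = -7.75; E[B] = -5.5. Not best-responding. ✗
Player 2 (type α), facing T: A gives -3, B gives 10. Proposed B is best. ✓
Player 2 (type β), facing T: A gives 11, B gives 4. Proposed A is best. ✓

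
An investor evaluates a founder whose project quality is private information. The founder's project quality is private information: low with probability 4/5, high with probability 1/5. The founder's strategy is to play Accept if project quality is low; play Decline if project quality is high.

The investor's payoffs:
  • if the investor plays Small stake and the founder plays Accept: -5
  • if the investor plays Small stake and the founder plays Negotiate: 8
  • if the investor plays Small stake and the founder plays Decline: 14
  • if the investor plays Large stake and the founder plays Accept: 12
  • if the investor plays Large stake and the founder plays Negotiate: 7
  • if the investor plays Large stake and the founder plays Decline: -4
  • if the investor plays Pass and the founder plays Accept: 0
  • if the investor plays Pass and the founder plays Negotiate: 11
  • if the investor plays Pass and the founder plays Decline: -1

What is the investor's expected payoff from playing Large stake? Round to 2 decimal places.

E[Large stake] = 4/5·12 + 1/5·(-4) = 48/5 + (-4/5) = 44/5

8.80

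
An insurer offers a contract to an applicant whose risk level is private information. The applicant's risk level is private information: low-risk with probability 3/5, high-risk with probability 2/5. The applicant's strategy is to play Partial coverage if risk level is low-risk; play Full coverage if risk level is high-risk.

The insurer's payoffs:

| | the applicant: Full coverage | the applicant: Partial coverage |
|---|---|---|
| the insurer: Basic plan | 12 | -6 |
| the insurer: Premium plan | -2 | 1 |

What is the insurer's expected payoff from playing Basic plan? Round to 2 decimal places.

E[Basic plan] = 3/5·(-6) + 2/5·12 = (-18/5) + 24/5 = 6/5

1.20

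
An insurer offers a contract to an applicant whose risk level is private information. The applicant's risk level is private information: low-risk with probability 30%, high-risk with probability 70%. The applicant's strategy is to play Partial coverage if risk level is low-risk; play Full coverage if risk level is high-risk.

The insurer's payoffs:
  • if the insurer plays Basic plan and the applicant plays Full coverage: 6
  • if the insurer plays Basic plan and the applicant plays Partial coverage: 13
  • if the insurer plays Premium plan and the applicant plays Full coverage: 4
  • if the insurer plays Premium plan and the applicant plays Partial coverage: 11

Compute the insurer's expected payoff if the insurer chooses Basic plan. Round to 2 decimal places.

8.10

E[Basic plan] = 0.3·13 + 0.7·6 = 3.9 + 4.2 = 8.1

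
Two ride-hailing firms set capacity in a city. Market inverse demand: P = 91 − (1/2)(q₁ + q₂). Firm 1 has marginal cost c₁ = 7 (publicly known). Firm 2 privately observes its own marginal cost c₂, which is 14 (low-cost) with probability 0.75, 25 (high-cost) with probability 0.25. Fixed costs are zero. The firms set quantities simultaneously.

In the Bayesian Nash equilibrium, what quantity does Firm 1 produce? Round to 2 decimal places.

62.50

Firm 2 with cost c maximizes (91 − (1/2)(q₁+q₂) − c)·q₂, giving q₂(c) = (91 − c − (1/2)q₁).
E[c₂] = 0.75·14 + 0.25·25 = 16.75
Firm 1's FOC against E[q₂] yields q₁ = (91 − 2·7 + E[c₂])/(3/2) = (91 − 14 + 16.75)/(3/2) = 62.5.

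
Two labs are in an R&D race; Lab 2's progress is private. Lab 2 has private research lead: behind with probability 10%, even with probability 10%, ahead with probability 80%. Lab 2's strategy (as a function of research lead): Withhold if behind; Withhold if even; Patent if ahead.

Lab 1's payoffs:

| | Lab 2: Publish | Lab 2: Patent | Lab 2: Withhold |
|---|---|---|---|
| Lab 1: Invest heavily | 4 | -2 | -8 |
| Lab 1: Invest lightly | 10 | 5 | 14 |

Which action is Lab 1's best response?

Invest lightly

Compute Lab 1's expected payoff for each action, taking the expectation over Lab 2's type.
E[Invest heavily] = 0.1·(-8) + 0.1·(-8) + 0.8·(-2) = -3.2
E[Invest lightly] = 0.1·(14) + 0.1·(14) + 0.8·(5) = 6.8
Best response: Invest lightly (6.8 is the largest).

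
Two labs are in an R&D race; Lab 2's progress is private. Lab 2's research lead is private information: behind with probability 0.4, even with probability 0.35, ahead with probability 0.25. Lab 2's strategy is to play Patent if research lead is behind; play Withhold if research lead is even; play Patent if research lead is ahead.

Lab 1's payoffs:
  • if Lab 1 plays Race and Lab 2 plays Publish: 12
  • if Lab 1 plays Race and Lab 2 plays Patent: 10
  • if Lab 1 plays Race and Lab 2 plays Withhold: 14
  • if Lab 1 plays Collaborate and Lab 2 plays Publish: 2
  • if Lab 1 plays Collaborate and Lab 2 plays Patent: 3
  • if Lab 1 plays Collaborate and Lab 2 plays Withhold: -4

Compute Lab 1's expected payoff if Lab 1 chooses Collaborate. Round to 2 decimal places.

0.55

E[Collaborate] = 0.4·3 + 0.35·(-4) + 0.25·3 = 1.2 + (-1.4) + 0.75 = 0.55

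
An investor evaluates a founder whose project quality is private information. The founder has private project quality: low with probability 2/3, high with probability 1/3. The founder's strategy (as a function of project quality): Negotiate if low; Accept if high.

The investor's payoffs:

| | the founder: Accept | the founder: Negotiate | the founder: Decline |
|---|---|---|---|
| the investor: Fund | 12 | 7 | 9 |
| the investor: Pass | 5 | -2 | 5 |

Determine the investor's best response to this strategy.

Fund

Compute the investor's expected payoff for each action, taking the expectation over the founder's type.
E[Fund] = 2/3·(7) + 1/3·(12) = 26/3
E[Pass] = 2/3·(-2) + 1/3·(5) = 1/3
Best response: Fund (26/3 is the largest).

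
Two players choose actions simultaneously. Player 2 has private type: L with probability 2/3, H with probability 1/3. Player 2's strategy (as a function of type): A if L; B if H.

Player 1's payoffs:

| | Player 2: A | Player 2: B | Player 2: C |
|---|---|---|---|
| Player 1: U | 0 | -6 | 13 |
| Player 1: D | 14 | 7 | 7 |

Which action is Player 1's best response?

D

Compute Player 1's expected payoff for each action, taking the expectation over Player 2's type.
E[U] = 2/3·(0) + 1/3·(-6) = -2
E[D] = 2/3·(14) + 1/3·(7) = 35/3
Best response: D (35/3 is the largest).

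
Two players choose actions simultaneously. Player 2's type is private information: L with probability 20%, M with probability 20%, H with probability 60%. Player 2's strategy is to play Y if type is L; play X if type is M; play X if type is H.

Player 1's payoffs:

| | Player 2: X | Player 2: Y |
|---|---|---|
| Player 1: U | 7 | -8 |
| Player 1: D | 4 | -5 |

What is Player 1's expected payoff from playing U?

4

E[U] = 0.2·(-8) + 0.2·7 + 0.6·7 = (-1.6) + 1.4 + 4.2 = 4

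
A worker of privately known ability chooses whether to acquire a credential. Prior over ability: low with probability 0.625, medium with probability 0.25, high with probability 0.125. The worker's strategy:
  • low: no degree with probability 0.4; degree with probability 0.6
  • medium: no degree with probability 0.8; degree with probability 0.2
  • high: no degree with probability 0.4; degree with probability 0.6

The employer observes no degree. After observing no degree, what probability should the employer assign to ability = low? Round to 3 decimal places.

0.500

P(no degree) = 0.625·0.4 + 0.25·0.8 + 0.125·0.4 = 0.5
P(low | no degree) = (0.625·0.4) / 0.5 = 0.25 / 0.5 = 0.5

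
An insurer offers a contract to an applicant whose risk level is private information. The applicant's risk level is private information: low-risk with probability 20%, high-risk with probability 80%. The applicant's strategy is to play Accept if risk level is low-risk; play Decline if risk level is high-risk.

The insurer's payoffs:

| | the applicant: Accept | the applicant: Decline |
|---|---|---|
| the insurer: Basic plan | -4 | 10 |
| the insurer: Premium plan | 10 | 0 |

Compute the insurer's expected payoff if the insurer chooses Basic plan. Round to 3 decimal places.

E[Basic plan] = 0.2·(-4) + 0.8·10 = (-0.8) + 8 = 7.2

7.200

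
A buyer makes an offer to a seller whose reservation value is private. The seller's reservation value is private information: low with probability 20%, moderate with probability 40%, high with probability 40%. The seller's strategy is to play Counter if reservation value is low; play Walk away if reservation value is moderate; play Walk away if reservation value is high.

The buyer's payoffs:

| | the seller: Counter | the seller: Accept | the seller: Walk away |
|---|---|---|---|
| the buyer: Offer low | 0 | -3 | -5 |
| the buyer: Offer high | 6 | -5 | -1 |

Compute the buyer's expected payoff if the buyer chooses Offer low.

E[Offer low] = 0.2·0 + 0.4·(-5) + 0.4·(-5) = 0 + (-2) + (-2) = -4

-4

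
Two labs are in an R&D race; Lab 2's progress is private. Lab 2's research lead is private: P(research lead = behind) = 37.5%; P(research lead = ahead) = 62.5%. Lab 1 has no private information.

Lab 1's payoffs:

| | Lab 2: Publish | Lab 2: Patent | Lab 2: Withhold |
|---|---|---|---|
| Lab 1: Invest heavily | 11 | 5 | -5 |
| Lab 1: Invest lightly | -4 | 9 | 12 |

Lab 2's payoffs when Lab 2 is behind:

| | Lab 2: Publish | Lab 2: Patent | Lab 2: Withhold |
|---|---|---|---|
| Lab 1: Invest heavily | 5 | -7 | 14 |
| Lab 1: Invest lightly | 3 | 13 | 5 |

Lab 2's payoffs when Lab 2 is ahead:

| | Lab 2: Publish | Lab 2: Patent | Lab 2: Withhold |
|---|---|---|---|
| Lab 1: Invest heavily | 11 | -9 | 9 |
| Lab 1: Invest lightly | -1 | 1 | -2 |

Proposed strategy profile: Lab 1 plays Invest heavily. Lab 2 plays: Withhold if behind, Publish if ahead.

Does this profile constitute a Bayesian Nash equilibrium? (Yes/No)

A profile is a BNE iff every type of every player is best-responding given beliefs about the other side.
Lab 1 plays Invest heavily: E[Invest heavily] = 0.375·(-5) + 0.625·(11) = 5; E[Invest lightly] = 2. Best-responding. ✓
Lab 2 (research lead behind), facing Invest heavily: Publish gives 5, Patent gives -7, Withhold gives 14. Proposed Withhold is best. ✓
Lab 2 (research lead ahead), facing Invest heavily: Publish gives 11, Patent gives -9, Withhold gives 9. Proposed Publish is best. ✓

Yes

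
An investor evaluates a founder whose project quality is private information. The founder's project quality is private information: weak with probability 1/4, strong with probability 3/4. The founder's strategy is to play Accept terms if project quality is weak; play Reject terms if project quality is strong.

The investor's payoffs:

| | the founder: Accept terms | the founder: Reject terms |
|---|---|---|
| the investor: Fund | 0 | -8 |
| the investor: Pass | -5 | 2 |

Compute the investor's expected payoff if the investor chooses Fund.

-6

Take the expectation over the founder's project quality, weighting each type's action by its prior probability.
E[Fund] = 1/4·0 + 3/4·(-8) = 0 + (-6) = -6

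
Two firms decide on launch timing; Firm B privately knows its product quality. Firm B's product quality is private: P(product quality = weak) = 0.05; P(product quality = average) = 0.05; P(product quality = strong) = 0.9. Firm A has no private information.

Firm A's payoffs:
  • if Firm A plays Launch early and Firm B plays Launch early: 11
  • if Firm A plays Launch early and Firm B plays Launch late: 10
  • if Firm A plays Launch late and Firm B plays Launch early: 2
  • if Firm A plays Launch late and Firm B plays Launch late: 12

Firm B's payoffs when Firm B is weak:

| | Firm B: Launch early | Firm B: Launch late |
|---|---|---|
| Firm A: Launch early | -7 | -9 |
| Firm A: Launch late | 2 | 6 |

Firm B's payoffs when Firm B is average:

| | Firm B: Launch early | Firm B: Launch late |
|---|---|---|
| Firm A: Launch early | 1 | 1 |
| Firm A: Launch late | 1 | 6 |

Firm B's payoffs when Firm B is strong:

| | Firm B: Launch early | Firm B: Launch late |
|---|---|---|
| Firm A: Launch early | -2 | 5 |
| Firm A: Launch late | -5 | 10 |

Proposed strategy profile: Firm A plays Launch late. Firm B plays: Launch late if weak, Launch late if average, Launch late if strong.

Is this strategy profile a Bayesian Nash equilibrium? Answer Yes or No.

Yes

Firm A plays Launch late: E[Launch late] = 0.05·(12) + 0.05·(12) + 0.9·(12) = 12; E[Launch early] = 10. Best-responding. ✓
Firm B (product quality weak), facing Launch late: Launch early gives 2, Launch late gives 6. Proposed Launch late is best. ✓
Firm B (product quality average), facing Launch late: Launch early gives 1, Launch late gives 6. Proposed Launch late is best. ✓
Firm B (product quality strong), facing Launch late: Launch early gives -5, Launch late gives 10. Proposed Launch late is best. ✓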